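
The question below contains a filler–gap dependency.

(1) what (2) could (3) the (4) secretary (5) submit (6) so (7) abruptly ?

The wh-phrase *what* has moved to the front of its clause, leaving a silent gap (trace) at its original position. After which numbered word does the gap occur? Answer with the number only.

Pre-movement form: The secretary could submit what so abruptly.
'what' functions as the direct object of 'submit'. Wh-movement fronts it, leaving a gap right after 'submit':
What could the secretary submit ___ so abruptly?
'submit' is word 5.

5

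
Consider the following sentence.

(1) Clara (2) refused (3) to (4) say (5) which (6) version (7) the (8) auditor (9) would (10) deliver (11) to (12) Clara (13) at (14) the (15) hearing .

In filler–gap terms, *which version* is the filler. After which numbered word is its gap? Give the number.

Before movement: The auditor would deliver which version to Clara at the hearing.
The filler 'which version' is interpreted as the direct object of 'deliver'. Wh-movement fronts it, leaving a gap right after 'deliver':
Clara refused to say which version the auditor would deliver ___ to Clara at the hearing.
'deliver' is word 10.

10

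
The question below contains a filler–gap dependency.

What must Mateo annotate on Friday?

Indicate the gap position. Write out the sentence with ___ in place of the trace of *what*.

What must Mateo annotate ___ on Friday?

Underlying clause: Mateo must annotate what on Friday.
'what' functions as the direct object of 'annotate'. The gap is right after 'annotate'.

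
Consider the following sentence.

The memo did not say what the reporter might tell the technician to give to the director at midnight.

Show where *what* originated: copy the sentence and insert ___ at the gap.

In situ: The reporter might tell the technician to give what to the director at midnight.
The filler 'what' is interpreted as the direct object of 'give'. The gap is right after 'give'.

The memo did not say what the reporter might tell the technician to give ___ to the director at midnight.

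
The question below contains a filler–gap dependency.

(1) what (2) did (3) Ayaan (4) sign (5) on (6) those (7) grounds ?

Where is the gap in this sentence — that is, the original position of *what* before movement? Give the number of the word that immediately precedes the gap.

4

In situ: Ayaan did sign what on those grounds.
'what' functions as the direct object of 'sign'. Wh-movement fronts it, leaving a gap right after 'sign':
What did Ayaan sign ___ on those grounds?
'sign' is word 4.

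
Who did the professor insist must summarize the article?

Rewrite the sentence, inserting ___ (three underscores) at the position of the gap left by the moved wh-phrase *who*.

In situ: The professor did insist who must summarize the article.
The filler 'who' is interpreted as the subject of the clause embedded under 'insist'. The gap is right after 'insist'.

Who did the professor insist ___ must summarize the article?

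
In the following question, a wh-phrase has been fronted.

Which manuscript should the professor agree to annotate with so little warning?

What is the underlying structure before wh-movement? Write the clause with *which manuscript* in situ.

'which manuscript' functions as the direct object of 'annotate'. It moves to the left edge, and the trace sits right after 'annotate':
Which manuscript should the professor agree to annotate ___ with so little warning?

The professor should agree to annotate which manuscript with so little warning.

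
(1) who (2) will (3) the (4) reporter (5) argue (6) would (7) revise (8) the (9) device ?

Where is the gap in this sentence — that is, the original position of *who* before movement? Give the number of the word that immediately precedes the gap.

5

Before movement: The reporter will argue who would revise the device.
'who' is the subject of the clause embedded under 'argue'. Wh-movement fronts it, leaving a gap right after 'argue':
Who will the reporter argue ___ would revise the device?
'argue' is word 5.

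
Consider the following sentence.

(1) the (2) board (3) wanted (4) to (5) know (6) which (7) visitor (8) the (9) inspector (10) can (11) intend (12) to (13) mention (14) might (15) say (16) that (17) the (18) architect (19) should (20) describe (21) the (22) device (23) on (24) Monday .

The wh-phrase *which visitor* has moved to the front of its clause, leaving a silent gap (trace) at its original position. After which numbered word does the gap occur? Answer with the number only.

13

In situ: The inspector can intend to mention which visitor might say that the architect should describe the device on Monday.
'which visitor' is the subject of the clause embedded under 'mention'. Fronting leaves a gap immediately after 'mention':
The board wanted to know which visitor the inspector can intend to mention ___ might say that the architect should describe the device on Monday.
'mention' is word 13.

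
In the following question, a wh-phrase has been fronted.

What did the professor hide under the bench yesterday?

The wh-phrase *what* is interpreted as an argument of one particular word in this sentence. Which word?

hide

Pre-movement form: The professor did hide what under the bench yesterday.
'what' functions as the direct object of 'hide'. Wh-movement fronts it, leaving a gap right after 'hide':
What did the professor hide ___ under the bench yesterday?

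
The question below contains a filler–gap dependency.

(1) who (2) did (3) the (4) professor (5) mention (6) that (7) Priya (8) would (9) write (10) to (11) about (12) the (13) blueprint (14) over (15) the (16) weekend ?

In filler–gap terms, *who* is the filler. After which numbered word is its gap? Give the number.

Pre-movement form: The professor did mention that Priya would write to who about the blueprint over the weekend.
The filler 'who' is interpreted as the object of the preposition 'to'. It moves to the left edge, and the trace sits right after 'to':
Who did the professor mention that Priya would write to ___ about the blueprint over the weekend?
'to' is word 10.

10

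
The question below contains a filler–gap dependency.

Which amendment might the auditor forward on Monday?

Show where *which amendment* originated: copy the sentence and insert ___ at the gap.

Which amendment might the auditor forward ___ on Monday?

In situ: The auditor might forward which amendment on Monday.
'which amendment' is the direct object of 'forward'. The gap is right after 'forward'.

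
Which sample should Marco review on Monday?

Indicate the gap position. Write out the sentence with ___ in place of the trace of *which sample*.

Which sample should Marco review ___ on Monday?

Before movement: Marco should review which sample on Monday.
'which sample' functions as the direct object of 'review'. The gap is right after 'review'.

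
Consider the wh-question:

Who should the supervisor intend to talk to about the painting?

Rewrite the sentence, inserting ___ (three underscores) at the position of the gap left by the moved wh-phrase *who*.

Underlying clause: The supervisor should intend to talk to who about the painting.
'who' functions as the object of the preposition 'to'. The gap is right after 'to'.

Who should the supervisor intend to talk to ___ about the painting?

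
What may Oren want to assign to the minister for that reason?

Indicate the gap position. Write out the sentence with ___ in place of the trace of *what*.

In situ: Oren may want to assign what to the minister for that reason.
The filler 'what' is interpreted as the direct object of 'assign'. The gap is right after 'assign'.

What may Oren want to assign ___ to the minister for that reason?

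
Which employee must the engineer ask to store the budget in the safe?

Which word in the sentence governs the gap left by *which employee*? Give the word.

ask

Before movement: The engineer must ask which employee to store the budget in the safe.
The filler 'which employee' is interpreted as the direct object of 'ask'. Wh-movement fronts it, leaving a gap right after 'ask':
Which employee must the engineer ask ___ to store the budget in the safe?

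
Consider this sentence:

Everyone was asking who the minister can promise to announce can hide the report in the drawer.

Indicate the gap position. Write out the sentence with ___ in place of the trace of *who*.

In situ: The minister can promise to announce who can hide the report in the drawer.
The filler 'who' is interpreted as the subject of the clause embedded under 'announce'. The gap is right after 'announce'.

Everyone was asking who the minister can promise to announce ___ can hide the report in the drawer.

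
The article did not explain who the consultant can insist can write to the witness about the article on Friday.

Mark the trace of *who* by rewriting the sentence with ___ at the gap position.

Underlying clause: The consultant can insist who can write to the witness about the article on Friday.
'who' is the subject of the clause embedded under 'insist'. The gap is right after 'insist'.

The article did not explain who the consultant can insist ___ can write to the witness about the article on Friday.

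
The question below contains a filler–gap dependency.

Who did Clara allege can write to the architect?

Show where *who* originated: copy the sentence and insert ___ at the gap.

In situ: Clara did allege who can write to the architect.
The filler 'who' is interpreted as the subject of the clause embedded under 'allege'. The gap is right after 'allege'.

Who did Clara allege ___ can write to the architect?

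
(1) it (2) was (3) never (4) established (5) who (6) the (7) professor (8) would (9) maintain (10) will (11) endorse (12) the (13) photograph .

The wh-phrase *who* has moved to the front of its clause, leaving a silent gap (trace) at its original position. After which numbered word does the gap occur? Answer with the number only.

9

Pre-movement form: The professor would maintain who will endorse the photograph.
'who' is the subject of the clause embedded under 'maintain'. Wh-movement fronts it, leaving a gap right after 'maintain':
It was never established who the professor would maintain ___ will endorse the photograph.
'maintain' is word 9.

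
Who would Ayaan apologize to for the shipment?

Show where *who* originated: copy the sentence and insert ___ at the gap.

Who would Ayaan apologize to ___ for the shipment?

Underlying clause: Ayaan would apologize to who for the shipment.
The filler 'who' is interpreted as the object of the preposition 'to'. The gap is right after 'to'.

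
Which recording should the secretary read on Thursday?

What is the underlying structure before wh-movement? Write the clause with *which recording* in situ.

The secretary should read which recording on Thursday.

'which recording' functions as the direct object of 'read'. Wh-movement fronts it, leaving a gap right after 'read':
Which recording should the secretary read ___ on Thursday?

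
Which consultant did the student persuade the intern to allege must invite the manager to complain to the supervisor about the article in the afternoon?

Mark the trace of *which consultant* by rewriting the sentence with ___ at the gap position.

Which consultant did the student persuade the intern to allege ___ must invite the manager to complain to the supervisor about the article in the afternoon?

In situ: The student did persuade the intern to allege which consultant must invite the manager to complain to the supervisor about the article in the afternoon.
'which consultant' is the subject of the clause embedded under 'allege'. The gap is right after 'allege'.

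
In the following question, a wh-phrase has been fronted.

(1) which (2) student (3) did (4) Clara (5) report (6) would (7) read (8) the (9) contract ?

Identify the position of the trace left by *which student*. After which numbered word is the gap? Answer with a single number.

Underlying clause: Clara did report which student would read the contract.
'which student' functions as the subject of the clause embedded under 'report'. Fronting leaves a gap immediately after 'report':
Which student did Clara report ___ would read the contract?
'report' is word 5.

5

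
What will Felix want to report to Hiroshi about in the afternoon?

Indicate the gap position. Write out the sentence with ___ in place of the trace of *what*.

Before movement: Felix will want to report to Hiroshi about what in the afternoon.
The filler 'what' is interpreted as the object of the preposition 'about'. The gap is right after 'about'.

What will Felix want to report to Hiroshi about ___ in the afternoon?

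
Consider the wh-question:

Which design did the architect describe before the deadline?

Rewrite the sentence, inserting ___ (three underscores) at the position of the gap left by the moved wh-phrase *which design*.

Which design did the architect describe ___ before the deadline?

Before movement: The architect did describe which design before the deadline.
'which design' is the direct object of 'describe'. The gap is right after 'describe'.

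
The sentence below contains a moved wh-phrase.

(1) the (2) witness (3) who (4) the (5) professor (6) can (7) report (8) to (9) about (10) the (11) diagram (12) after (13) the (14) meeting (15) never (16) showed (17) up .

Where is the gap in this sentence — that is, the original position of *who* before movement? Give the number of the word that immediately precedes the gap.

'who' functions as the object of the preposition 'to'. It moves to the left edge, and the trace sits right after 'to':
The witness who the professor can report to ___ about the diagram after the meeting never showed up.
'to' is word 8.

8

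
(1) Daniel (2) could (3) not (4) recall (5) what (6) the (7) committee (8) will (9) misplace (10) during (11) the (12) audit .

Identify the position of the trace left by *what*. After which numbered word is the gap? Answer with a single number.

9

Before movement: The committee will misplace what during the audit.
'what' functions as the direct object of 'misplace'. It moves to the left edge, and the trace sits right after 'misplace':
Daniel could not recall what the committee will misplace ___ during the audit.
'misplace' is word 9.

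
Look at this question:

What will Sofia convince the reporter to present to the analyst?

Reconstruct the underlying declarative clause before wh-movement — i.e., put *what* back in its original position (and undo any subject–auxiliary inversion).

The filler 'what' is interpreted as the direct object of 'present'. It moves to the left edge, and the trace sits right after 'present':
What will Sofia convince the reporter to present ___ to the analyst?

Sofia will convince the reporter to present what to the analyst.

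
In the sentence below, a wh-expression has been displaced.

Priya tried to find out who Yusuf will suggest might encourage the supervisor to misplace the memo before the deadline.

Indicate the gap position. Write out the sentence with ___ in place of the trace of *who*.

In situ: Yusuf will suggest who might encourage the supervisor to misplace the memo before the deadline.
The filler 'who' is interpreted as the subject of the clause embedded under 'suggest'. The gap is right after 'suggest'.

Priya tried to find out who Yusuf will suggest ___ might encourage the supervisor to misplace the memo before the deadline.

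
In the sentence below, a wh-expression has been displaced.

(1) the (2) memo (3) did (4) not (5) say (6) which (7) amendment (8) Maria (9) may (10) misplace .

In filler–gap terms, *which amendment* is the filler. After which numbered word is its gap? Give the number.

10

In situ: Maria may misplace which amendment.
'which amendment' is the direct object of 'misplace'. Wh-movement fronts it, leaving a gap right after 'misplace':
The memo did not say which amendment Maria may misplace ___.
'misplace' is word 10.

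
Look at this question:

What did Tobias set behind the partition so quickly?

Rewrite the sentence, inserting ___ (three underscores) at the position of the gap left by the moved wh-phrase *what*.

What did Tobias set ___ behind the partition so quickly?

In situ: Tobias did set what behind the partition so quickly.
'what' is the direct object of 'set'. The gap is right after 'set'.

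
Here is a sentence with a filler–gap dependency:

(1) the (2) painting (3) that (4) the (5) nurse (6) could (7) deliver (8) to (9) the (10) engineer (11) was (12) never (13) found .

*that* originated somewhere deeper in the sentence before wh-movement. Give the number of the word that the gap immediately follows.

7

The filler 'that' is interpreted as the direct object of 'deliver'. Fronting leaves a gap immediately after 'deliver':
The painting that the nurse could deliver ___ to the engineer was never found.
'deliver' is word 7.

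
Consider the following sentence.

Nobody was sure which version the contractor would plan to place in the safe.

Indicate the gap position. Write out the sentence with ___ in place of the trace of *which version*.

Before movement: The contractor would plan to place which version in the safe.
'which version' is the direct object of 'place'. The gap is right after 'place'.

Nobody was sure which version the contractor would plan to place ___ in the safe.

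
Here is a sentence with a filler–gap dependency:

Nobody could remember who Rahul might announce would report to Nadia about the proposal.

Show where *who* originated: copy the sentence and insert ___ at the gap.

Nobody could remember who Rahul might announce ___ would report to Nadia about the proposal.

Pre-movement form: Rahul might announce who would report to Nadia about the proposal.
'who' functions as the subject of the clause embedded under 'announce'. The gap is right after 'announce'.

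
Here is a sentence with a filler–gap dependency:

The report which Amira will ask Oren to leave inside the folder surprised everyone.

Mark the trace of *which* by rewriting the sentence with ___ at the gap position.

The report which Amira will ask Oren to leave ___ inside the folder surprised everyone.

The filler 'which' is interpreted as the direct object of 'leave'. The gap is right after 'leave'.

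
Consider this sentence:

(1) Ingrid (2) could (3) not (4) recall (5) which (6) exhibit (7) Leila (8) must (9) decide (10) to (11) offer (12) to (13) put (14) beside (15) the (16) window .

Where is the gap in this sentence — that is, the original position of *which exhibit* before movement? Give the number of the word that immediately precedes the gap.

13

In situ: Leila must decide to offer to put which exhibit beside the window.
'which exhibit' is the direct object of 'put'. It moves to the left edge, and the trace sits right after 'put':
Ingrid could not recall which exhibit Leila must decide to offer to put ___ beside the window.
'put' is word 13.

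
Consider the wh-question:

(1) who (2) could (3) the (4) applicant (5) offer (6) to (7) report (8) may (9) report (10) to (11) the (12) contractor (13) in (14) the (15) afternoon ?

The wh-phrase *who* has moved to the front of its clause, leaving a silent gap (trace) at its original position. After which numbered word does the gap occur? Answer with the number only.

7

Underlying clause: The applicant could offer to report who may report to the contractor in the afternoon.
'who' functions as the subject of the clause embedded under 'report'. Wh-movement fronts it, leaving a gap right after 'report':
Who could the applicant offer to report ___ may report to the contractor in the afternoon?
'report' is word 7.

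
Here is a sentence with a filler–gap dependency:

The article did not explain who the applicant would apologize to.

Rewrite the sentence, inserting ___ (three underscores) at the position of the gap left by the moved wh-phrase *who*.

Pre-movement form: The applicant would apologize to who.
'who' functions as the object of the preposition 'to'. The gap is right after 'to'.

The article did not explain who the applicant would apologize to ___.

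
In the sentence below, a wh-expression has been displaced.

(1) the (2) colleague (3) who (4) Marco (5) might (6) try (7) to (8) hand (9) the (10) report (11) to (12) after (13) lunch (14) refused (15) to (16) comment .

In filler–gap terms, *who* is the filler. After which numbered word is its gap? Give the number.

'who' functions as the object of the preposition 'to' (recipient of 'hand'). Fronting leaves a gap immediately after 'to':
The colleague who Marco might try to hand the report to ___ after lunch refused to comment.
'to' is word 11.

11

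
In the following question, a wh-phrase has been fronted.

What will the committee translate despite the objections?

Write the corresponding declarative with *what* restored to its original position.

The committee will translate what despite the objections.

'what' functions as the direct object of 'translate'. It moves to the left edge, and the trace sits right after 'translate':
What will the committee translate ___ despite the objections?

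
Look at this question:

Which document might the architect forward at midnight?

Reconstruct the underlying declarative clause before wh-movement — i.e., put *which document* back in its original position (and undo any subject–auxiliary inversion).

The architect might forward which document at midnight.

'which document' functions as the direct object of 'forward'. It moves to the left edge, and the trace sits right after 'forward':
Which document might the architect forward ___ at midnight?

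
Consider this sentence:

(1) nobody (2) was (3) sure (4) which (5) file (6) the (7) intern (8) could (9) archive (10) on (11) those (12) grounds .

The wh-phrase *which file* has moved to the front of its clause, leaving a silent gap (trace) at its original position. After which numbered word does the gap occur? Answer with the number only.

Before movement: The intern could archive which file on those grounds.
'which file' is the direct object of 'archive'. It moves to the left edge, and the trace sits right after 'archive':
Nobody was sure which file the intern could archive ___ on those grounds.
'archive' is word 9.

9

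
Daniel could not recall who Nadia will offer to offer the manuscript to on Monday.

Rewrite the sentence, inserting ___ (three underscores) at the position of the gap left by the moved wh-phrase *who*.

Daniel could not recall who Nadia will offer to offer the manuscript to ___ on Monday.

In situ: Nadia will offer to offer the manuscript to who on Monday.
'who' functions as the object of the preposition 'to' (recipient of 'offer'). The gap is right after 'to'.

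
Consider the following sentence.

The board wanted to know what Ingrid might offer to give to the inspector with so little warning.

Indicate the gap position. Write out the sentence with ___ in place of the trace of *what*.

The board wanted to know what Ingrid might offer to give ___ to the inspector with so little warning.

Underlying clause: Ingrid might offer to give what to the inspector with so little warning.
'what' is the direct object of 'give'. The gap is right after 'give'.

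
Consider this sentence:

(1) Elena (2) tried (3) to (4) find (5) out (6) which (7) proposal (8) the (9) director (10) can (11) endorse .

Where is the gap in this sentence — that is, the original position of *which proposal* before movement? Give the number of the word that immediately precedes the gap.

11

In situ: The director can endorse which proposal.
'which proposal' is the direct object of 'endorse'. It moves to the left edge, and the trace sits right after 'endorse':
Elena tried to find out which proposal the director can endorse ___.
'endorse' is word 11.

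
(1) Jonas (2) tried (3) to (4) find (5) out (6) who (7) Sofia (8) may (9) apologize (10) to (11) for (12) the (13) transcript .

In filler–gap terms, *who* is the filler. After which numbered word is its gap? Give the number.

Before movement: Sofia may apologize to who for the transcript.
'who' is the object of the preposition 'to'. It moves to the left edge, and the trace sits right after 'to':
Jonas tried to find out who Sofia may apologize to ___ for the transcript.
'to' is word 10.

10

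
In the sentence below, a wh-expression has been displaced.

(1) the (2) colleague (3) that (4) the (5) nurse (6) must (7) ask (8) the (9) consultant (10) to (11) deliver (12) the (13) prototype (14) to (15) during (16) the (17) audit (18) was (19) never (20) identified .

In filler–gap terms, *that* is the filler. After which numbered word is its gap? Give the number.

14

The filler 'that' is interpreted as the object of the preposition 'to' (recipient of 'deliver'). It moves to the left edge, and the trace sits right after 'to':
The colleague that the nurse must ask the consultant to deliver the prototype to ___ during the audit was never identified.
'to' is word 14.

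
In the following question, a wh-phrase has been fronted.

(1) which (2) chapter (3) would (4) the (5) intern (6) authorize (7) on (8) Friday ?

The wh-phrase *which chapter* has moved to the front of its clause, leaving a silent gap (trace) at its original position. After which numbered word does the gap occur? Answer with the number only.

Underlying clause: The intern would authorize which chapter on Friday.
'which chapter' is the direct object of 'authorize'. Fronting leaves a gap immediately after 'authorize':
Which chapter would the intern authorize ___ on Friday?
'authorize' is word 6.

6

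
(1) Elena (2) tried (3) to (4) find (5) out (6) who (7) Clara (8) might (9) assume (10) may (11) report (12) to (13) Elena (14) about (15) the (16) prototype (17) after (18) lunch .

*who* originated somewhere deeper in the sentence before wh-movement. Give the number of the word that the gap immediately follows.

9

Before movement: Clara might assume who may report to Elena about the prototype after lunch.
'who' functions as the subject of the clause embedded under 'assume'. Fronting leaves a gap immediately after 'assume':
Elena tried to find out who Clara might assume ___ may report to Elena about the prototype after lunch.
'assume' is word 9.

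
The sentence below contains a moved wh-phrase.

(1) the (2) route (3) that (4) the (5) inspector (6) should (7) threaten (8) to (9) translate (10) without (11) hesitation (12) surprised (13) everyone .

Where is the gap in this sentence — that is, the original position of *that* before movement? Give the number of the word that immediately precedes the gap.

9

The filler 'that' is interpreted as the direct object of 'translate'. It moves to the left edge, and the trace sits right after 'translate':
The route that the inspector should threaten to translate ___ without hesitation surprised everyone.
'translate' is word 9.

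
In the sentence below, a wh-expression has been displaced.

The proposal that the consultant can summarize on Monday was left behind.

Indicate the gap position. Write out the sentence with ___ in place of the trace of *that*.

'that' is the direct object of 'summarize'. The gap is right after 'summarize'.

The proposal that the consultant can summarize ___ on Monday was left behind.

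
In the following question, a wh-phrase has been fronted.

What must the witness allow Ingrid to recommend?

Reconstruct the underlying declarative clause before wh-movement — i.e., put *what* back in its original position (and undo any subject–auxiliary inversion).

'what' is the direct object of 'recommend'. Wh-movement fronts it, leaving a gap right after 'recommend':
What must the witness allow Ingrid to recommend ___?

The witness must allow Ingrid to recommend what.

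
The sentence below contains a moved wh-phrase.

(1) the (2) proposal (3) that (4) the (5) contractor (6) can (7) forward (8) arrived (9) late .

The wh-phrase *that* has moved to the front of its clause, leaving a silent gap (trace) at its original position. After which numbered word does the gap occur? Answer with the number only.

7

'that' functions as the direct object of 'forward'. Wh-movement fronts it, leaving a gap right after 'forward':
The proposal that the contractor can forward ___ arrived late.
'forward' is word 7.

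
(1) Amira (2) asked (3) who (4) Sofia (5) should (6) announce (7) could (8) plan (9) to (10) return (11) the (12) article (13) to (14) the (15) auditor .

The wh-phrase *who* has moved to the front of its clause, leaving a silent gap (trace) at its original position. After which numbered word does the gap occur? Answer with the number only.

6

Before movement: Sofia should announce who could plan to return the article to the auditor.
'who' functions as the subject of the clause embedded under 'announce'. Wh-movement fronts it, leaving a gap right after 'announce':
Amira asked who Sofia should announce ___ could plan to return the article to the auditor.
'announce' is word 6.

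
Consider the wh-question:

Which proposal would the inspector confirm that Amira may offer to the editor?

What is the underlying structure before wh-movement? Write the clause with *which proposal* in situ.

The inspector would confirm that Amira may offer which proposal to the editor.

'which proposal' functions as the direct object of 'offer'. Fronting leaves a gap immediately after 'offer':
Which proposal would the inspector confirm that Amira may offer ___ to the editor?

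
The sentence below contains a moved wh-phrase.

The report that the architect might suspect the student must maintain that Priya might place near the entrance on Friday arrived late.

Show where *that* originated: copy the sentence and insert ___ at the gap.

'that' functions as the direct object of 'place'. The gap is right after 'place'.

The report that the architect might suspect the student must maintain that Priya might place ___ near the entrance on Friday arrived late.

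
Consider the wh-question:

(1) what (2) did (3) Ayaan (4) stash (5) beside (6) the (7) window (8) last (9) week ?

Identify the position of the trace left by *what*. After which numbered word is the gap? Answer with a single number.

4

Pre-movement form: Ayaan did stash what beside the window last week.
The filler 'what' is interpreted as the direct object of 'stash'. It moves to the left edge, and the trace sits right after 'stash':
What did Ayaan stash ___ beside the window last week?
'stash' is word 4.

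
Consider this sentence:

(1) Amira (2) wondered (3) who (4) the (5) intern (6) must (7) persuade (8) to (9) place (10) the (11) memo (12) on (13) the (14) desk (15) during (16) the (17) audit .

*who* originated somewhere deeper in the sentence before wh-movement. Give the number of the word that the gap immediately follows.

7

Pre-movement form: The intern must persuade who to place the memo on the desk during the audit.
'who' is the direct object of 'persuade'. It moves to the left edge, and the trace sits right after 'persuade':
Amira wondered who the intern must persuade ___ to place the memo on the desk during the audit.
'persuade' is word 7.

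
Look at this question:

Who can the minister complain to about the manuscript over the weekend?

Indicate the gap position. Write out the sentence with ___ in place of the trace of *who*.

Who can the minister complain to ___ about the manuscript over the weekend?

Pre-movement form: The minister can complain to who about the manuscript over the weekend.
'who' is the object of the preposition 'to'. The gap is right after 'to'.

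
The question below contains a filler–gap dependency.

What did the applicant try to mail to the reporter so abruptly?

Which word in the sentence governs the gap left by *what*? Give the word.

mail

Pre-movement form: The applicant did try to mail what to the reporter so abruptly.
'what' is the direct object of 'mail'. Wh-movement fronts it, leaving a gap right after 'mail':
What did the applicant try to mail ___ to the reporter so abruptly?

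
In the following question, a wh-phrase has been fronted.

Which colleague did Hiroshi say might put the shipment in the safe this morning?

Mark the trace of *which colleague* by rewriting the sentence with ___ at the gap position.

Before movement: Hiroshi did say which colleague might put the shipment in the safe this morning.
'which colleague' is the subject of the clause embedded under 'say'. The gap is right after 'say'.

Which colleague did Hiroshi say ___ might put the shipment in the safe this morning?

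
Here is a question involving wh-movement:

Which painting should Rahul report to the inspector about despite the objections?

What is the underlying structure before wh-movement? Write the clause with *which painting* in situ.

'which painting' is the object of the preposition 'about'. It moves to the left edge, and the trace sits right after 'about':
Which painting should Rahul report to the inspector about ___ despite the objections?

Rahul should report to the inspector about which painting despite the objections.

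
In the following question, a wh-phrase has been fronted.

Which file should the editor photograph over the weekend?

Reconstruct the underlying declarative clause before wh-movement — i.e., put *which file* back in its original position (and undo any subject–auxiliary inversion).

'which file' functions as the direct object of 'photograph'. Wh-movement fronts it, leaving a gap right after 'photograph':
Which file should the editor photograph ___ over the weekend?

The editor should photograph which file over the weekend.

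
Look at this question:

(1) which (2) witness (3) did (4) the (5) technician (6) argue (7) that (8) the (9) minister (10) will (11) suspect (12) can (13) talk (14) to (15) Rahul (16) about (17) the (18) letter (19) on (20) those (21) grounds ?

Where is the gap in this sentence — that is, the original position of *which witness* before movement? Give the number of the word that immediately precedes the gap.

11

Before movement: The technician did argue that the minister will suspect which witness can talk to Rahul about the letter on those grounds.
The filler 'which witness' is interpreted as the subject of the clause embedded under 'suspect'. Wh-movement fronts it, leaving a gap right after 'suspect':
Which witness did the technician argue that the minister will suspect ___ can talk to Rahul about the letter on those grounds?
'suspect' is word 11.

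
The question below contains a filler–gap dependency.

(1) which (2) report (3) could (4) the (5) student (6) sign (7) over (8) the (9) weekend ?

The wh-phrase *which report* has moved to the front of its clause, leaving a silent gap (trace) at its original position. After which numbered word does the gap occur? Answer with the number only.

Before movement: The student could sign which report over the weekend.
The filler 'which report' is interpreted as the direct object of 'sign'. It moves to the left edge, and the trace sits right after 'sign':
Which report could the student sign ___ over the weekend?
'sign' is word 6.

6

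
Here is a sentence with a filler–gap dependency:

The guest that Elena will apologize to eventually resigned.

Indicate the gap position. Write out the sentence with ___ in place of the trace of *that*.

The filler 'that' is interpreted as the object of the preposition 'to'. The gap is right after 'to'.

The guest that Elena will apologize to ___ eventually resigned.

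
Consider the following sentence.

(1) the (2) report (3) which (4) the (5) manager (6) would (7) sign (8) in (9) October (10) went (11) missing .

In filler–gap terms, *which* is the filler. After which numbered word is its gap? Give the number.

'which' functions as the direct object of 'sign'. Wh-movement fronts it, leaving a gap right after 'sign':
The report which the manager would sign ___ in October went missing.
'sign' is word 7.

7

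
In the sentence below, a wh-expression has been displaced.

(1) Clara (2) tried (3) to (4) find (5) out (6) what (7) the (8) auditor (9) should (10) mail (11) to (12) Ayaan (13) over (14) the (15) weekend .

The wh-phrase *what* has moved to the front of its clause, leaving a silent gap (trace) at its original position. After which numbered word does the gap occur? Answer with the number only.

Before movement: The auditor should mail what to Ayaan over the weekend.
'what' functions as the direct object of 'mail'. Wh-movement fronts it, leaving a gap right after 'mail':
Clara tried to find out what the auditor should mail ___ to Ayaan over the weekend.
'mail' is word 10.

10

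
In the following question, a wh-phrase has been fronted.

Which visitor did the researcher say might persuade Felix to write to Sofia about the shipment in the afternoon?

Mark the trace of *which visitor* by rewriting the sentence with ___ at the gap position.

Pre-movement form: The researcher did say which visitor might persuade Felix to write to Sofia about the shipment in the afternoon.
'which visitor' is the subject of the clause embedded under 'say'. The gap is right after 'say'.

Which visitor did the researcher say ___ might persuade Felix to write to Sofia about the shipment in the afternoon?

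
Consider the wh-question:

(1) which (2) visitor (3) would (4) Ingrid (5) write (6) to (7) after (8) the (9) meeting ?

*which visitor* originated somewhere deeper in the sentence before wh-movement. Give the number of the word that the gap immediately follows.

6

In situ: Ingrid would write to which visitor after the meeting.
'which visitor' functions as the object of the preposition 'to'. Wh-movement fronts it, leaving a gap right after 'to':
Which visitor would Ingrid write to ___ after the meeting?
'to' is word 6.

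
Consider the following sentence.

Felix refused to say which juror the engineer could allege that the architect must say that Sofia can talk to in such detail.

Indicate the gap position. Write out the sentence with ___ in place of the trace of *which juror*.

In situ: The engineer could allege that the architect must say that Sofia can talk to which juror in such detail.
'which juror' functions as the object of the preposition 'to'. The gap is right after 'to'.

Felix refused to say which juror the engineer could allege that the architect must say that Sofia can talk to ___ in such detail.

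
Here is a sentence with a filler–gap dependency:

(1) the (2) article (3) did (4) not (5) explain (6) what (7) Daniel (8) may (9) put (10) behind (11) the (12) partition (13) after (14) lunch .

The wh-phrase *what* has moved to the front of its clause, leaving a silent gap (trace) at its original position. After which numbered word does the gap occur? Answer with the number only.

Underlying clause: Daniel may put what behind the partition after lunch.
'what' functions as the direct object of 'put'. Wh-movement fronts it, leaving a gap right after 'put':
The article did not explain what Daniel may put ___ behind the partition after lunch.
'put' is word 9.

9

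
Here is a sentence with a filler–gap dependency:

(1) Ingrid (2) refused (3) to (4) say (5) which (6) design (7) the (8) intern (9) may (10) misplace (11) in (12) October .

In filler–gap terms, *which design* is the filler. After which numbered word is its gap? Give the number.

10

Pre-movement form: The intern may misplace which design in October.
The filler 'which design' is interpreted as the direct object of 'misplace'. Wh-movement fronts it, leaving a gap right after 'misplace':
Ingrid refused to say which design the intern may misplace ___ in October.
'misplace' is word 10.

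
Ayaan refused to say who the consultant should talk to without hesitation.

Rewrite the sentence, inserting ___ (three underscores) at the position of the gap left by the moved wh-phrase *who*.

Ayaan refused to say who the consultant should talk to ___ without hesitation.

In situ: The consultant should talk to who without hesitation.
'who' functions as the object of the preposition 'to'. The gap is right after 'to'.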